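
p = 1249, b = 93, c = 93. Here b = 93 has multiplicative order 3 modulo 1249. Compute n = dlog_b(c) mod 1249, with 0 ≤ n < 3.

Successive powers of 93 modulo 1249:
  93^0=1  93^1=93
So 93^1 ≡ 93 (mod 1249), giving n = 1.

1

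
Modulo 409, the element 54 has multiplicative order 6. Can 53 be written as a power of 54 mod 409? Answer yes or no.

yes

53 ∈ ⟨54⟩ iff 53^6 ≡ 1 (mod 409), since |⟨54⟩| = 6.
53^6 mod 409 = 1.
Since 1 = 1, 53 lies in the subgroup.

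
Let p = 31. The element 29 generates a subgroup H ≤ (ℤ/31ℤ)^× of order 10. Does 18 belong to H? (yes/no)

no

⟨29⟩ has order 10; its elements mod 31 are {1, 2, 4, 8, 15, 16, 23, 27, 29, 30}.
18 is not in this set.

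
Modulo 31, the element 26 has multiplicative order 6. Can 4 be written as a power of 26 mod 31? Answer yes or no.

4 ∈ ⟨26⟩ iff 4^6 ≡ 1 (mod 31), since |⟨26⟩| = 6.
4^6 mod 31 = 4.
Since 4 ≠ 1, 4 does not lie in the subgroup.

no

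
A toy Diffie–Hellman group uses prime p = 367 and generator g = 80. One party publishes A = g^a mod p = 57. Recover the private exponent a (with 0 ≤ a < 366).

Baby-step giant-step with m = ceil(sqrt(366)) = 20.
Baby table (80^j mod 367 for j=0..19):
  0:1  1:80  2:161  3:35  4:231  5:130  6:124  7:11
  8:146  9:303  10:18  11:339  12:329  13:263  14:121  15:138
  16:30  17:198  18:59  19:316
Giant step factor: 80^(-20) ≡ 128 (mod 367).
Scan 57·128^i mod 367 for i = 0, 1, …:
  i=0: 57   i=1: 323   i=2: 240   i=3: 259
  i=4: 122   i=5: 202   i=6: 166   i=7: 329
Match at i=7, j=12: a = 7·20 + 12 = 152.

152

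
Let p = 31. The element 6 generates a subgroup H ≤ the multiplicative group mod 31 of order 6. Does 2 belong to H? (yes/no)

2 ∈ ⟨6⟩ iff 2^6 ≡ 1 (mod 31), since |⟨6⟩| = 6.
2^6 mod 31 = 2.
Since 2 ≠ 1, 2 does not lie in the subgroup.

no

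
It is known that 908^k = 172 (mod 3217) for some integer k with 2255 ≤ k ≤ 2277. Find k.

Compute 908^2255 mod 3217 = 111, then multiply by 908 repeatedly:
  908^2255=111  908^2256=1061  908^2257=1505  908^2258=2532  908^2259=2118
  908^2260=2595  908^2261=1416  908^2262=2145  908^2263=1375  908^2264=304
  908^2265=2587  908^2266=586  908^2267=1283  908^2268=410  908^2269=2325
  908^2270=748  908^2271=397  908^2272=172
Found 172 at exponent 2272.

2272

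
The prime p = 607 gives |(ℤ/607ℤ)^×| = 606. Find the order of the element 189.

The order of 189 must divide p − 1 = 606 = 2 · 3 · 101.
Divisors: 1, 2, 3, 6, 101, 202, 303, 606.
Check each in increasing order: 189^1 ≡ 189;  189^2 ≡ 515;  189^3 ≡ 215;  189^6 ≡ 93;  189^101 ≡ 606;  189^202 ≡ 1.
Smallest exponent giving 1 is 202.

202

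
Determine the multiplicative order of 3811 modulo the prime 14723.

The order of 3811 must divide p − 1 = 14722 = 2 · 17 · 433.
Divisors: 1, 2, 17, 34, 433, 866, 7361, 14722.
Check each in increasing order: 3811^1 ≡ 3811;  3811^2 ≡ 6843;  3811^17 ≡ 2476;  3811^34 ≡ 5808;  3811^433 ≡ 11194;  3811^866 ≡ 12906;  3811^7361 ≡ 14722;  3811^14722 ≡ 1.
Smallest exponent giving 1 is 14722.

14722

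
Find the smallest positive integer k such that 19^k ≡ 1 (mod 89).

The order of 19 must divide p − 1 = 88 = 2^3 · 11.
Divisors: 1, 2, 4, 8, 11, 22, 44, 88.
Check each in increasing order: 19^1 ≡ 19;  19^2 ≡ 5;  19^4 ≡ 25;  19^8 ≡ 2;  19^11 ≡ 12;  19^22 ≡ 55;  19^44 ≡ 88;  19^88 ≡ 1.
Smallest exponent giving 1 is 88.

88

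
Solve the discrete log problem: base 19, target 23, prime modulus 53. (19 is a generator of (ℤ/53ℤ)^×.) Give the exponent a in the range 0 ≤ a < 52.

39

Baby-step giant-step with m = ceil(sqrt(52)) = 8.
Baby table (19^j mod 53 for j=0..7):
  0:1  1:19  2:43  3:22  4:47  5:45  6:7  7:27
Giant step factor: 19^(-8) ≡ 28 (mod 53).
Scan 23·28^i mod 53 for i = 0, 1, …:
  i=0: 23   i=1: 8   i=2: 12   i=3: 18
  i=4: 27
Match at i=4, j=7: a = 4·8 + 7 = 39.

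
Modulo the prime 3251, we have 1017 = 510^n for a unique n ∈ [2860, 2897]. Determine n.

2888

Compute 510^2860 mod 3251 = 2514, then multiply by 510 repeatedly:
  510^2860=2514  510^2861=1246  510^2862=1515  510^2863=2163  510^2864=1041
  510^2865=997  510^2866=1314  510^2867=434  510^2868=272  510^2869=2178
  510^2870=2189  510^2871=1297  510^2872=1517  510^2873=3183  510^2874=1081
  510^2875=1891  510^2876=2114  510^2877=2059  510^2878=17  510^2879=2168
  510^2880=340  510^2881=1097  510^2882=298  510^2883=2434  510^2884=2709
  510^2885=3166  510^2886=2164  510^2887=1551  510^2888=1017
Found 1017 at exponent 2888.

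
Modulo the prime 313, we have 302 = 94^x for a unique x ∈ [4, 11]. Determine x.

8

Compute 94^4 mod 313 = 176, then multiply by 94 repeatedly:
  94^4=176  94^5=268  94^6=152  94^7=203  94^8=302
Found 302 at exponent 8.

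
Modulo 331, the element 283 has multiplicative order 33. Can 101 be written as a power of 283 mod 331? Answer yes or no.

no

101 ∈ ⟨283⟩ iff 101^33 ≡ 1 (mod 331), since |⟨283⟩| = 33.
101^33 mod 331 = 267.
Since 267 ≠ 1, 101 does not lie in the subgroup.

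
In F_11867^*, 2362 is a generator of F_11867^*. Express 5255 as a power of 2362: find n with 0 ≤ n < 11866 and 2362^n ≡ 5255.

5232

Baby-step giant-step with m = ceil(sqrt(11866)) = 109.
Baby table (2362^j mod 11867 for j=0..108):
  0:1  1:2362  2:1554  3:3645  4:5915  5:3771  6:6852  7:9703
  8:3309  9:7372  10:3775  11:4433  12:4052  13:6022  14:7298  15:6992
  16:8107  17:7263  18:7391  19:1185  20:10225  21:2105  22:11604  23:7745
  24:6643  25:2592  26:10799  27:5055  28:1708  29:11383  30:7891  31:7352
  32:4003  33:8954  34:2354  35:6392  36:3080  37:489  38:3919  39:418
  40:2355  41:8754  42:4634  43:4134  44:9834  45:4189  46:9207  47:6590
  48:7943  49:11506  50:1742  51:8622  52:1392  53:745  54:3374  55:6631
  56:9849  57:4018  58:8783  59:1930  60:1732  61:8736  62:9586  63:11763
  64:3559  65:4522  66:664  67:1924  68:11294  69:11279  70:11450  71:7
  72:4667  73:10878  74:1781  75:5804  76:2663  77:496  78:8586  79:11296
  80:4136  81:2691  82:7297  83:4630  84:6553  85:3618  86:1476  87:9281
  88:3373  89:4269  90:8295  91:373  92:2868  93:10026  94:6747  95:10900
  96:6277  97:4391  98:11651  99:89  100:8479  101:7769  102:3996  103:4287
  104:3343  105:4611  106:9143  107:9693  108:3423
Giant step factor: 2362^(-109) ≡ 11081 (mod 11867).
Scan 5255·11081^i mod 11867 for i = 0, 1, …:
  i=0: 5255   i=1: 11153   i=2: 3455   i=3: 1913
  i=4: 3491   i=5: 9218   i=6: 5389   i=7: 765
  i=8: 3927   i=9: 10665     …   i=47: 3699
  i=48: 1
Match at i=48, j=0: n = 48·109 + 0 = 5232.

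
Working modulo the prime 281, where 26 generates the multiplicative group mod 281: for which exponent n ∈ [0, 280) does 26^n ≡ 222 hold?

Successive powers of 26 modulo 281:
  26^0=1  26^1=26  26^2=114  26^3=154  26^4=70  26^5=134
  26^6=112  26^7=102  26^8=123  26^9=107  26^10=253  26^11=115
  26^12=180  26^13=184  26^14=7  26^15=182  26^16=236  26^17=235
  26^18=209  26^19=95  26^20=222
So 26^20 ≡ 222 (mod 281), giving n = 20.

20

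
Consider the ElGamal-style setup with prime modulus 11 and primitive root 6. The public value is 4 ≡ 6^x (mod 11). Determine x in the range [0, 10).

Successive powers of 6 modulo 11:
  6^0=1  6^1=6  6^2=3  6^3=7  6^4=9  6^5=10
  6^6=5  6^7=8  6^8=4
So 6^8 ≡ 4 (mod 11), giving x = 8.

8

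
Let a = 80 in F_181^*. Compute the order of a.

9

The order of 80 must divide p − 1 = 180 = 2^2 · 3^2 · 5.
Divisors: 1, 2, 3, 4, 5, 6, 9, 10, 12, 15, 18, 20, 30, 36, 45, 60, 90, 180.
Check each in increasing order: 80^1 ≡ 80;  80^2 ≡ 65;  80^3 ≡ 132;  80^4 ≡ 62;  80^5 ≡ 73;  80^6 ≡ 48;  80^9 ≡ 1.
Smallest exponent giving 1 is 9.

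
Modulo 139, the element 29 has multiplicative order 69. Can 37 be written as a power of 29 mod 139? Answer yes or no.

yes

37 ∈ ⟨29⟩ iff 37^69 ≡ 1 (mod 139), since |⟨29⟩| = 69.
37^69 mod 139 = 1.
Since 1 = 1, 37 lies in the subgroup.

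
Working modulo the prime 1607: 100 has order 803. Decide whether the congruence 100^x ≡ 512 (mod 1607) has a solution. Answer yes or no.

yes

512 ∈ ⟨100⟩ iff 512^803 ≡ 1 (mod 1607), since |⟨100⟩| = 803.
512^803 mod 1607 = 1.
Since 1 = 1, 512 lies in the subgroup.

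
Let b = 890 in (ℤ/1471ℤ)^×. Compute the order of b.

245

The order of 890 must divide p − 1 = 1470 = 2 · 3 · 5 · 7^2.
Divisors: 1, 2, 3, 5, 6, 7, 10, 14, 15, 21, 30, 35, 42, 49, 70, 98, 105, 147, 210, 245, 294, 490, 735, 1470.
Check each in increasing order: 890^1 ≡ 890;  890^2 ≡ 702;  890^3 ≡ 1076;  890^5 ≡ 729;  890^6 ≡ 99;  890^7 ≡ 1321;  890^10 ≡ 410;  890^14 ≡ 435;  890^15 ≡ 277;  890^21 ≡ 945;  890^30 ≡ 237;  890^35 ≡ 666;  890^42 ≡ 128;  890^49 ≡ 1394;  890^70 ≡ 785;  890^98 ≡ 45;  890^105 ≡ 605;  890^147 ≡ 948;  890^210 ≡ 1217;  890^245 ≡ 1.
Smallest exponent giving 1 is 245.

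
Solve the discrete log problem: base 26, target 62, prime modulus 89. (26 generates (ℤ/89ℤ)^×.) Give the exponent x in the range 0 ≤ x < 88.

17

Baby-step giant-step with m = ceil(sqrt(88)) = 10.
Baby table (26^j mod 89 for j=0..9):
  0:1  1:26  2:53  3:43  4:50  5:54  6:69  7:14
  8:8  9:30
Giant step factor: 26^(-10) ≡ 72 (mod 89).
Scan 62·72^i mod 89 for i = 0, 1, …:
  i=0: 62   i=1: 14
Match at i=1, j=7: x = 1·10 + 7 = 17.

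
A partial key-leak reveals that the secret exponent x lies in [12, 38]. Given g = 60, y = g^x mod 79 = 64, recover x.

30

Compute 60^12 mod 79 = 22, then multiply by 60 repeatedly:
  60^12=22  60^13=56  60^14=42  60^15=71  60^16=73
  60^17=35  60^18=46  60^19=74  60^20=16  60^21=12
  60^22=9  60^23=66  60^24=10  60^25=47  60^26=55
  60^27=61  60^28=26  60^29=59  60^30=64
Found 64 at exponent 30.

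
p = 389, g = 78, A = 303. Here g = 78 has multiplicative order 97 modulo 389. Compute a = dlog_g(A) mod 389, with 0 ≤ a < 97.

Baby-step giant-step with m = ceil(sqrt(97)) = 10.
Baby table (78^j mod 389 for j=0..9):
  0:1  1:78  2:249  3:361  4:150  5:30  6:6  7:79
  8:327  9:221
Giant step factor: 78^(-10) ≡ 169 (mod 389).
Scan 303·169^i mod 389 for i = 0, 1, …:
  i=0: 303   i=1: 248   i=2: 289   i=3: 216
  i=4: 327
Match at i=4, j=8: a = 4·10 + 8 = 48.

48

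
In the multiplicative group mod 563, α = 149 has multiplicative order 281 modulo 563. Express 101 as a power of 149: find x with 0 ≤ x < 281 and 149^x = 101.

Baby-step giant-step with m = ceil(sqrt(281)) = 17.
Baby table (149^j mod 563 for j=0..16):
  0:1  1:149  2:244  3:324  4:421  5:236  6:258  7:158
  8:459  9:268  10:522  11:84  12:130  13:228  14:192  15:458
  16:119
Giant step factor: 149^(-17) ≡ 241 (mod 563).
Scan 101·241^i mod 563 for i = 0, 1, …:
  i=0: 101   i=1: 132   i=2: 284   i=3: 321
  i=4: 230   i=5: 256   i=6: 329   i=7: 469
  i=8: 429   i=9: 360   i=10: 58   i=11: 466
  i=12: 269   i=13: 84
Match at i=13, j=11: x = 13·17 + 11 = 232.

232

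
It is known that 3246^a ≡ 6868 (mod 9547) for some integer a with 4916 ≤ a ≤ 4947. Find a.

Compute 3246^4916 mod 9547 = 6419, then multiply by 3246 repeatedly:
  3246^4916=6419  3246^4917=4520  3246^4918=7728  3246^4919=5119  3246^4920=4494
  3246^4921=9255  3246^4922=6868
Found 6868 at exponent 4922.

4922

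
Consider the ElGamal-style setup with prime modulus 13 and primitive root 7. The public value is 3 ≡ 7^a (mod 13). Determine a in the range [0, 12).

8

Successive powers of 7 modulo 13:
  7^0=1  7^1=7  7^2=10  7^3=5  7^4=9  7^5=11
  7^6=12  7^7=6  7^8=3
So 7^8 ≡ 3 (mod 13), giving a = 8.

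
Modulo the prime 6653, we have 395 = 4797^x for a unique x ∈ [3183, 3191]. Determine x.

3184

Compute 4797^3183 mod 6653 = 369, then multiply by 4797 repeatedly:
  4797^3183=369  4797^3184=395
Found 395 at exponent 3184.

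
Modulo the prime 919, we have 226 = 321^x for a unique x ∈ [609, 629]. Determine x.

626

Compute 321^609 mod 919 = 349, then multiply by 321 repeatedly:
  321^609=349  321^610=830  321^611=839  321^612=52  321^613=150
  321^614=362  321^615=408  321^616=470  321^617=154  321^618=727
  321^619=860  321^620=360  321^621=685  321^622=244  321^623=209
  321^624=2  321^625=642  321^626=226
Found 226 at exponent 626.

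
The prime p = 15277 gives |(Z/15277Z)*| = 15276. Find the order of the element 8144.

The order of 8144 must divide p − 1 = 15276 = 2^2 · 3 · 19 · 67.
Divisors: 1, 2, 3, 4, 6, 12, 19, 38, 57, 67, 76, 114, 134, 201, 228, 268, 402, 804, 1273, 2546, 3819, 5092, 7638, 15276.
Check each in increasing order: 8144^1 ≡ 8144;  8144^2 ≡ 7279;  8144^3 ≡ 5416;  8144^4 ≡ 3205;  8144^6 ≡ 1216;  8144^12 ≡ 12064;  8144^19 ≡ 2739;  8144^38 ≡ 1114;  8144^57 ≡ 11123;  8144^67 ≡ 10766;  8144^76 ≡ 3559;  8144^114 ≡ 7983;  8144^134 ≡ 157;  8144^201 ≡ 9792;  8144^228 ≡ 7922;  8144^268 ≡ 9372;  8144^402 ≡ 4812;  8144^804 ≡ 10689;  8144^1273 ≡ 14659;  8144^2546 ≡ 15276;  8144^3819 ≡ 618;  8144^5092 ≡ 1.
Smallest exponent giving 1 is 5092.

5092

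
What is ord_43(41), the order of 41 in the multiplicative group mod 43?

7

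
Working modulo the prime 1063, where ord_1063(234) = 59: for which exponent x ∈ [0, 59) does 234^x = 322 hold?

50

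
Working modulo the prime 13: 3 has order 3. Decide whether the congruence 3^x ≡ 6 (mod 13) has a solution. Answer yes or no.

no

⟨3⟩ has order 3; its elements mod 13 are {1, 3, 9}.
6 is not in this set.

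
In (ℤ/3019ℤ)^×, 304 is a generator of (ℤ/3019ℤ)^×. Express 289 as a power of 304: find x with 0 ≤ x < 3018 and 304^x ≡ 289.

Baby-step giant-step with m = ceil(sqrt(3018)) = 55.
Baby table (304^j mod 3019 for j=0..54):
  0:1  1:304  2:1846  3:2669  4:2284  5:2985  6:1740  7:635
  8:2843  9:838  10:1156  11:1220  12:2562  13:2965  14:1698  15:2962
  16:786  17:443  18:1836  19:2648  20:1938  21:447  22:33  23:975
  24:538  25:526  26:2916  27:1897  28:59  29:2841  30:230  31:483
  32:1920  33:1013  34:14  35:1237  36:1692  37:1138  38:1786  39:2543
  40:208  41:2852  42:555  43:2675  44:1089  45:1985  46:2659  47:2263
  48:2639  49:2221  50:1947  51:164  52:1552  53:844  54:2980
Giant step factor: 304^(-55) ≡ 1386 (mod 3019).
Scan 289·1386^i mod 3019 for i = 0, 1, …:
  i=0: 289   i=1: 2046   i=2: 915   i=3: 210
  i=4: 1236   i=5: 1323   i=6: 1145   i=7: 1995
  i=8: 2685   i=9: 2002     …   i=41: 1492
  i=42: 2916
Match at i=42, j=26: x = 42·55 + 26 = 2336.

2336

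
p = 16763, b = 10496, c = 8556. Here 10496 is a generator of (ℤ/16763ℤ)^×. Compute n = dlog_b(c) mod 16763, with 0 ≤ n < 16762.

Baby-step giant-step with m = ceil(sqrt(16762)) = 130.
Baby table (10496^j mod 16763 for j=0..129):
  0:1  1:10496  2:16343  3:349  4:8770  5:4287  6:4460  7:9864
  8:4256  9:14344  10:6121  11:10200  12:10682  13:7328  14:6044  15:6632
  16:9496  17:13981  18:1274  19:11793  20:1336  21:8788  22:8822  23:13663
  24:16146  25:11249  26:7695  27:2586  28:3359  29:3475  30:14075  31:15644
  32:5839  33:616  34:11781  35:9488  36:13828  37:4634  38:9001  39:14991
  40:8018  41:6668  42:1803  43:15624  44:13838  45:9016  46:4801  47:1718
  48:11903  49:16012  50:12877  51:13686  52:6109  53:1589  54:15722  55:3140
  56:1382  57:5477  58:6265  59:12954  60:491  61:7295  62:11699  63:3729
  64:14742  65:9542  66:10670  67:15480  68:11084  69:2444  70:4834  71:12826
  72:14806  73:10766  74:553  75:4290  76:2422  77:8604  78:5303  79:7128
  80:2219  81:6817  82:6748  83:3333  84:15550  85:8232  86:6570  87:12501
  88:6495  89:13162  90:4469  91:3750  92:476  93:722  94:1236  95:15257
  96:533  97:12289  98:10822  99:1624  100:14296  101:5203  102:13597  103:10693
  104:5443  105:1424  106:10471  107:5388  108:10849  109:45  110:2956  111:14626
  112:15705  113:9101  114:8522  115:16307  116:8042  117:7127  118:8486  119:7237
  120:6399  121:11326  122:11263  123:3772  124:13469  125:8245  126:8914  127:7041
  128:11032  129:9831
Giant step factor: 10496^(-130) ≡ 4225 (mod 16763).
Scan 8556·4225^i mod 16763 for i = 0, 1, …:
  i=0: 8556   i=1: 8072   i=2: 8258   i=3: 6247
  i=4: 8613   i=5: 14215   i=6: 13309   i=7: 7423
  i=8: 15365   i=9: 10789     …   i=33: 15111
  i=34: 10471
Match at i=34, j=106: n = 34·130 + 106 = 4526.

4526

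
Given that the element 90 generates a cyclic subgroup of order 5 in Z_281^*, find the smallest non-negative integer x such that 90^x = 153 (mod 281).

4

Successive powers of 90 modulo 281:
  90^0=1  90^1=90  90^2=232  90^3=86  90^4=153
So 90^4 ≡ 153 (mod 281), giving x = 4.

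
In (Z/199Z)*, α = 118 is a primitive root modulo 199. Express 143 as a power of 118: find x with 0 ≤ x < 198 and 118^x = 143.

115

Baby-step giant-step with m = ceil(sqrt(198)) = 15.
Baby table (118^j mod 199 for j=0..14):
  0:1  1:118  2:193  3:88  4:36  5:69  6:182  7:183
  8:102  9:96  10:184  11:21  12:90  13:73  14:57
Giant step factor: 118^(-15) ≡ 194 (mod 199).
Scan 143·194^i mod 199 for i = 0, 1, …:
  i=0: 143   i=1: 81   i=2: 192   i=3: 35
  i=4: 24   i=5: 79   i=6: 3   i=7: 184
Match at i=7, j=10: x = 7·15 + 10 = 115.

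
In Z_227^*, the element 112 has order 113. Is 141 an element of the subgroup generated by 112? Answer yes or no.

yes

141 ∈ ⟨112⟩ iff 141^113 ≡ 1 (mod 227), since |⟨112⟩| = 113.
141^113 mod 227 = 1.
Since 1 = 1, 141 lies in the subgroup.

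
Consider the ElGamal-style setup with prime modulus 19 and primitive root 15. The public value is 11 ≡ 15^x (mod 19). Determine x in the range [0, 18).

6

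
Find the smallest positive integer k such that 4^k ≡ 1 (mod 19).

9

The order of 4 must divide p − 1 = 18 = 2 · 3^2.
Divisors: 1, 2, 3, 6, 9, 18.
Check each in increasing order: 4^1 ≡ 4;  4^2 ≡ 16;  4^3 ≡ 7;  4^6 ≡ 11;  4^9 ≡ 1.
Smallest exponent giving 1 is 9.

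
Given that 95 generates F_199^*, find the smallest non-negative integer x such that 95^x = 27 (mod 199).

Baby-step giant-step with m = ceil(sqrt(198)) = 15.
Baby table (95^j mod 199 for j=0..14):
  0:1  1:95  2:70  3:83  4:124  5:39  6:123  7:143
  8:53  9:60  10:128  11:21  12:5  13:77  14:151
Giant step factor: 95^(-15) ≡ 82 (mod 199).
Scan 27·82^i mod 199 for i = 0, 1, …:
  i=0: 27   i=1: 25   i=2: 60
Match at i=2, j=9: x = 2·15 + 9 = 39.

39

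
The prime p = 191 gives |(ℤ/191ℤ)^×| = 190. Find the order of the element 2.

The order of 2 must divide p − 1 = 190 = 2 · 5 · 19.
Divisors: 1, 2, 5, 10, 19, 38, 95, 190.
Check each in increasing order: 2^1 ≡ 2;  2^2 ≡ 4;  2^5 ≡ 32;  2^10 ≡ 69;  2^19 ≡ 184;  2^38 ≡ 49;  2^95 ≡ 1.
Smallest exponent giving 1 is 95.

95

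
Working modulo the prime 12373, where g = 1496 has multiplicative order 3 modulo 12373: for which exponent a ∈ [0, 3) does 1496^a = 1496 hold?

Successive powers of 1496 modulo 12373:
  1496^0=1  1496^1=1496
So 1496^1 ≡ 1496 (mod 12373), giving a = 1.

1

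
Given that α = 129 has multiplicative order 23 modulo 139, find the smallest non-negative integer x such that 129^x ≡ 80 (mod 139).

5

Successive powers of 129 modulo 139:
  129^0=1  129^1=129  129^2=100  129^3=112  129^4=131  129^5=80
So 129^5 ≡ 80 (mod 139), giving x = 5.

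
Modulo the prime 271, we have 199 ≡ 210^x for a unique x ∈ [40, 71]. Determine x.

Compute 210^40 mod 271 = 217, then multiply by 210 repeatedly:
  210^40=217  210^41=42  210^42=148  210^43=186  210^44=36
  210^45=243  210^46=82  210^47=147  210^48=247  210^49=109
  210^50=126  210^51=173  210^52=16  210^53=108  210^54=187
  210^55=246  210^56=170  210^57=199
Found 199 at exponent 57.

57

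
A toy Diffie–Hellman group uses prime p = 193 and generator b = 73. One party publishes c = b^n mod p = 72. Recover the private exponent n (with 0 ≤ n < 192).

138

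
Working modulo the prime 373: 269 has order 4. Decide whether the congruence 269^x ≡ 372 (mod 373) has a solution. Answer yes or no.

372 ∈ ⟨269⟩ iff 372^4 ≡ 1 (mod 373), since |⟨269⟩| = 4.
372^4 mod 373 = 1.
Since 1 = 1, 372 lies in the subgroup.

yes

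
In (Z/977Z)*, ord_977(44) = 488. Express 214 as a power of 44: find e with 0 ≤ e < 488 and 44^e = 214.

Baby-step giant-step with m = ceil(sqrt(488)) = 23.
Baby table (44^j mod 977 for j=0..22):
  0:1  1:44  2:959  3:185  4:324  5:578  6:30  7:343
  8:437  9:665  10:927  11:731  12:900  13:520  14:409  15:410
  16:454  17:436  18:621  19:945  20:546  21:576  22:919
Giant step factor: 44^(-23) ≡ 861 (mod 977).
Scan 214·861^i mod 977 for i = 0, 1, …:
  i=0: 214   i=1: 578
Match at i=1, j=5: e = 1·23 + 5 = 28.

28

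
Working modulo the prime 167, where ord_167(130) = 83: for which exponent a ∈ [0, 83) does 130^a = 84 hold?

32

Baby-step giant-step with m = ceil(sqrt(83)) = 10.
Baby table (130^j mod 167 for j=0..9):
  0:1  1:130  2:33  3:115  4:87  5:121  6:32  7:152
  8:54  9:6
Giant step factor: 130^(-10) ≡ 85 (mod 167).
Scan 84·85^i mod 167 for i = 0, 1, …:
  i=0: 84   i=1: 126   i=2: 22   i=3: 33
Match at i=3, j=2: a = 3·10 + 2 = 32.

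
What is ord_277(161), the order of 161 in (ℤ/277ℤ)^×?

The order of 161 must divide p − 1 = 276 = 2^2 · 3 · 23.
Divisors: 1, 2, 3, 4, 6, 12, 23, 46, 69, 92, 138, 276.
Check each in increasing order: 161^1 ≡ 161;  161^2 ≡ 160;  161^3 ≡ 276;  161^4 ≡ 116;  161^6 ≡ 1.
Smallest exponent giving 1 is 6.

6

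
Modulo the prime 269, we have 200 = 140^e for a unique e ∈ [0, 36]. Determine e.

3

Compute 140^0 mod 269 = 1, then multiply by 140 repeatedly:
  140^0=1  140^1=140  140^2=232  140^3=200
Found 200 at exponent 3.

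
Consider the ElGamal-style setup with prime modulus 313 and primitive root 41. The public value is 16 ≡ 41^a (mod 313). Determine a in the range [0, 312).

56

Baby-step giant-step with m = ceil(sqrt(312)) = 18.
Baby table (41^j mod 313 for j=0..17):
  0:1  1:41  2:116  3:61  4:310  5:190  6:278  7:130
  8:9  9:56  10:105  11:236  12:286  13:145  14:311  15:231
  16:81  17:191
Giant step factor: 41^(-18) ≡ 261 (mod 313).
Scan 16·261^i mod 313 for i = 0, 1, …:
  i=0: 16   i=1: 107   i=2: 70   i=3: 116
Match at i=3, j=2: a = 3·18 + 2 = 56.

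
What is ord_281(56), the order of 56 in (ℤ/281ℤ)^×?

The order of 56 must divide p − 1 = 280 = 2^3 · 5 · 7.
Divisors: 1, 2, 4, 5, 7, 8, 10, 14, 20, 28, 35, 40, 56, 70, 140, 280.
Check each in increasing order: 56^1 ≡ 56;  56^2 ≡ 45;  56^4 ≡ 58;  56^5 ≡ 157;  56^7 ≡ 40;  56^8 ≡ 273;  56^10 ≡ 202;  56^14 ≡ 195;  56^20 ≡ 59;  56^28 ≡ 90;  56^35 ≡ 228;  56^40 ≡ 109;  56^56 ≡ 232;  56^70 ≡ 280;  56^140 ≡ 1.
Smallest exponent giving 1 is 140.

140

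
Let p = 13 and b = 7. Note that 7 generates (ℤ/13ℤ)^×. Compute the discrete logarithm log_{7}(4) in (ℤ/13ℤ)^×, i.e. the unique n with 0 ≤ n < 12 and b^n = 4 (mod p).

10

Successive powers of 7 modulo 13:
  7^0=1  7^1=7  7^2=10  7^3=5  7^4=9  7^5=11
  7^6=12  7^7=6  7^8=3  7^9=8  7^10=4
So 7^10 ≡ 4 (mod 13), giving n = 10.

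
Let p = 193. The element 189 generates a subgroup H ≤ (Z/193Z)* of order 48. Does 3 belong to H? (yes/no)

yes

3 ∈ ⟨189⟩ iff 3^48 ≡ 1 (mod 193), since |⟨189⟩| = 48.
3^48 mod 193 = 1.
Since 1 = 1, 3 lies in the subgroup.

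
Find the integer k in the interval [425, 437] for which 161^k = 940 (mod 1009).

435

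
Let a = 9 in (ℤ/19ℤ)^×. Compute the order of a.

9

The order of 9 must divide p − 1 = 18 = 2 · 3^2.
Divisors: 1, 2, 3, 6, 9, 18.
Check each in increasing order: 9^1 ≡ 9;  9^2 ≡ 5;  9^3 ≡ 7;  9^6 ≡ 11;  9^9 ≡ 1.
Smallest exponent giving 1 is 9.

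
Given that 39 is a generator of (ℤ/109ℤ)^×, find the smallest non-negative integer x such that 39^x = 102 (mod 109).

38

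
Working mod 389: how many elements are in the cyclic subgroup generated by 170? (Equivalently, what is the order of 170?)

388

The order of 170 must divide p − 1 = 388 = 2^2 · 97.
Divisors: 1, 2, 4, 97, 194, 388.
Check each in increasing order: 170^1 ≡ 170;  170^2 ≡ 114;  170^4 ≡ 159;  170^97 ≡ 115;  170^194 ≡ 388;  170^388 ≡ 1.
Smallest exponent giving 1 is 388.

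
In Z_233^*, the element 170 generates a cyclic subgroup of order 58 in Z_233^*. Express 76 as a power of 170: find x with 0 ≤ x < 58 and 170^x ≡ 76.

52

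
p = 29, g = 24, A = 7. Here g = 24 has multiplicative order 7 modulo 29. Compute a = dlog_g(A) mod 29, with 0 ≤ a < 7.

5

Successive powers of 24 modulo 29:
  24^0=1  24^1=24  24^2=25  24^3=20  24^4=16  24^5=7
So 24^5 ≡ 7 (mod 29), giving a = 5.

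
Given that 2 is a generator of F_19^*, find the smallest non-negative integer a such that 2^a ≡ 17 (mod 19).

10

Successive powers of 2 modulo 19:
  2^0=1  2^1=2  2^2=4  2^3=8  2^4=16  2^5=13
  2^6=7  2^7=14  2^8=9  2^9=18  2^10=17
So 2^10 ≡ 17 (mod 19), giving a = 10.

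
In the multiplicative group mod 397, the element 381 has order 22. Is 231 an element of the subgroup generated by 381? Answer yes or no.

231 ∈ ⟨381⟩ iff 231^22 ≡ 1 (mod 397), since |⟨381⟩| = 22.
231^22 mod 397 = 363.
Since 363 ≠ 1, 231 does not lie in the subgroup.

no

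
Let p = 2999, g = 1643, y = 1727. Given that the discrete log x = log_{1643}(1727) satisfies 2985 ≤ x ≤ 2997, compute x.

Compute 1643^2985 mod 2999 = 2708, then multiply by 1643 repeatedly:
  1643^2985=2708  1643^2986=1727
Found 1727 at exponent 2986.

2986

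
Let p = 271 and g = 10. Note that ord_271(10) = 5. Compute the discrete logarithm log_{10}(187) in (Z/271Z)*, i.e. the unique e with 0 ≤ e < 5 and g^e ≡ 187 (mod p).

3

Successive powers of 10 modulo 271:
  10^0=1  10^1=10  10^2=100  10^3=187
So 10^3 ≡ 187 (mod 271), giving e = 3.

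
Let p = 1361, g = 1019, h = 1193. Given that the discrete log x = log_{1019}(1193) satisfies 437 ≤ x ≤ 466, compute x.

462

Compute 1019^437 mod 1361 = 447, then multiply by 1019 repeatedly:
  1019^437=447  1019^438=919  1019^439=93  1019^440=858  1019^441=540
  1019^442=416  1019^443=633  1019^444=1274  1019^445=1173  1019^446=329
  1019^447=445  1019^448=242  1019^449=257  1019^450=571  1019^451=702
  1019^452=813  1019^453=959  1019^454=23  1019^455=300  1019^456=836
  1019^457=1259  1019^458=859  1019^459=198  1019^460=334  1019^461=96
  1019^462=1193
Found 1193 at exponent 462.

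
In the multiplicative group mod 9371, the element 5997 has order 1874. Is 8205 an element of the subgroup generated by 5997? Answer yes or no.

8205 ∈ ⟨5997⟩ iff 8205^1874 ≡ 1 (mod 9371), since |⟨5997⟩| = 1874.
8205^1874 mod 9371 = 5732.
Since 5732 ≠ 1, 8205 does not lie in the subgroup.

no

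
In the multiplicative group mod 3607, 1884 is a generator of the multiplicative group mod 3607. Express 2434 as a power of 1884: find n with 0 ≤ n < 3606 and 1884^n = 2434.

Baby-step giant-step with m = ceil(sqrt(3606)) = 61.
Baby table (1884^j mod 3607 for j=0..60):
  0:1  1:1884  2:168  3:2703  4:2975  5:3229  6:2034  7:1422
  8:2654  9:834  10:2211  11:3046  12:3534  13:3141  14:2164  15:1066
  16:2852  17:2345  18:3012  19:797  20:1036  21:437  22:912  23:1276
  24:1722  25:1555  26:736  27:1536  28:1010  29:1951  30:151  31:3138
  32:119  33:562  34:1957  35:634  36:539  37:1909  38:377  39:3296
  40:2017  41:1857  42:3405  43:1774  44:2134  45:2258  46:1419  47:609
  48:330  49:1316  50:1335  51:1061  52:646  53:1505  54:318  55:350
  56:2926  57:1088  58:1016  59:2434  60:1159
Giant step factor: 1884^(-61) ≡ 1611 (mod 3607).
Scan 2434·1611^i mod 3607 for i = 0, 1, …:
  i=0: 2434
Match at i=0, j=59: n = 0·61 + 59 = 59.

59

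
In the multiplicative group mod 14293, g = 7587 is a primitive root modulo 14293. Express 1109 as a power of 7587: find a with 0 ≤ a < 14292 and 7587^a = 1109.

3971

Baby-step giant-step with m = ceil(sqrt(14292)) = 120.
Baby table (7587^j mod 14293 for j=0..119):
  0:1  1:7587  2:4658  3:7950  4:190  5:12230  6:13147  7:9735
  8:7514  9:8234  10:10948  11:5853  12:12653  13:6523  14:7635  15:11509
  16:2846  17:10172  18:7057  19:14174  20:11899  21:3125  22:11581  23:5976
  24:2516  25:7737  26:13561  27:6293  28:6371  29:12144  30:3850  31:9351
  32:9878  33:6187  34:2557  35:4358  36:4437  37:3504  38:14161  39:13319
  40:14036  41:8282  42:3506  43:749  44:8342  45:1350  46:8662  47:13673
  48:12750  49:13519  50:2085  51:10837  52:6983  53:10163  54:10239  55:838
  56:11814  57:1415  58:1562  59:1997  60:659  61:11576  62:10920  63:7812
  64:10866  65:12611  66:2315  67:12101  68:6348  69:9159  70:11060  71:12310
  72:5508  73:10757  74:329  75:9141  76:3131  77:14224  78:5338  79:7337
  80:8877  81:1183  82:13710  83:7609  84:56  85:10375  86:3574  87:2117
  88:10640  89:13109  90:7289  91:2026  92:6287  93:3728  94:12782  95:13322
  96:8211  97:7963  98:13063  99:1319  100:2153  101:12205  102:9281  103:7629
  104:8866  105:3484  106:5351  107:5917  108:12259  109:4482  110:1887  111:9376
  112:13744  113:8293  114:1205  115:9108  116:10034  117:3440  118:262  119:1067
Giant step factor: 7587^(-120) ≡ 9238 (mod 14293).
Scan 1109·9238^i mod 14293 for i = 0, 1, …:
  i=0: 1109   i=1: 11154   i=2: 2415   i=3: 12690
  i=4: 13327   i=5: 9217   i=6: 3245   i=7: 4889
  i=8: 12995   i=9: 903     …   i=32: 8159
  i=33: 5853
Match at i=33, j=11: a = 33·120 + 11 = 3971.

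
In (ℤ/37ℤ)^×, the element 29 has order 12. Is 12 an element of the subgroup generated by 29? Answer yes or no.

no

⟨29⟩ has order 12; its elements mod 37 are {1, 6, 8, 10, 11, 14, 23, 26, 27, 29, 31, 36}.
12 is not in this set.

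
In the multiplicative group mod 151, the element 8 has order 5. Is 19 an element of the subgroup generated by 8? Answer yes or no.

yes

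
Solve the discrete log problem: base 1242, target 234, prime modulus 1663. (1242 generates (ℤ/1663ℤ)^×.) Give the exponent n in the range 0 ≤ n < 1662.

1540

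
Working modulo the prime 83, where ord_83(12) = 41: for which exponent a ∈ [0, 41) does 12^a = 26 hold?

Successive powers of 12 modulo 83:
  12^0=1  12^1=12  12^2=61  12^3=68  12^4=69  12^5=81
  12^6=59  12^7=44  12^8=30  12^9=28  12^10=4  12^11=48
  12^12=78  12^13=23  12^14=27  12^15=75  12^16=70  12^17=10
  12^18=37  12^19=29  12^20=16  12^21=26
So 12^21 ≡ 26 (mod 83), giving a = 21.

21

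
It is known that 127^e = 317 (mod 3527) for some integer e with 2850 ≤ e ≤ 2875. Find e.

2852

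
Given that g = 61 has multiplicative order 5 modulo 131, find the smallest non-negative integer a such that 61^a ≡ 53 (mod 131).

Successive powers of 61 modulo 131:
  61^0=1  61^1=61  61^2=53
So 61^2 ≡ 53 (mod 131), giving a = 2.

2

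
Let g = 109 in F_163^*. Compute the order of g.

162

The order of 109 must divide p − 1 = 162 = 2 · 3^4.
Divisors: 1, 2, 3, 6, 9, 18, 27, 54, 81, 162.
Check each in increasing order: 109^1 ≡ 109;  109^2 ≡ 145;  109^3 ≡ 157;  109^6 ≡ 36;  109^9 ≡ 110;  109^18 ≡ 38;  109^27 ≡ 105;  109^54 ≡ 104;  109^81 ≡ 162;  109^162 ≡ 1.
Smallest exponent giving 1 is 162.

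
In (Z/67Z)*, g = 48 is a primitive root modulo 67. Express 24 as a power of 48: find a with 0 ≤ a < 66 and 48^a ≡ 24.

Baby-step giant-step with m = ceil(sqrt(66)) = 9.
Baby table (48^j mod 67 for j=0..8):
  0:1  1:48  2:26  3:42  4:6  5:20  6:22  7:51
  8:36
Giant step factor: 48^(-9) ≡ 43 (mod 67).
Scan 24·43^i mod 67 for i = 0, 1, …:
  i=0: 24   i=1: 27   i=2: 22
Match at i=2, j=6: a = 2·9 + 6 = 24.

24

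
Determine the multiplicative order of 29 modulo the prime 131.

130

The order of 29 must divide p − 1 = 130 = 2 · 5 · 13.
Divisors: 1, 2, 5, 10, 13, 26, 65, 130.
Check each in increasing order: 29^1 ≡ 29;  29^2 ≡ 55;  29^5 ≡ 86;  29^10 ≡ 60;  29^13 ≡ 70;  29^26 ≡ 53;  29^65 ≡ 130;  29^130 ≡ 1.
Smallest exponent giving 1 is 130.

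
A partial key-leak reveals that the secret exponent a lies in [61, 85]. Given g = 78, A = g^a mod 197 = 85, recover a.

76

Compute 78^61 mod 197 = 194, then multiply by 78 repeatedly:
  78^61=194  78^62=160  78^63=69  78^64=63  78^65=186
  78^66=127  78^67=56  78^68=34  78^69=91  78^70=6
  78^71=74  78^72=59  78^73=71  78^74=22  78^75=140
  78^76=85
Found 85 at exponent 76.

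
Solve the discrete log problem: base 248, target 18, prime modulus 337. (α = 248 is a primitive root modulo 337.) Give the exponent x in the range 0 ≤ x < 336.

52

Baby-step giant-step with m = ceil(sqrt(336)) = 19.
Baby table (248^j mod 337 for j=0..18):
  0:1  1:248  2:170  3:35  4:255  5:221  6:214  7:163
  8:321  9:76  10:313  11:114  12:301  13:171  14:283  15:88
  16:256  17:132  18:47
Giant step factor: 248^(-19) ≡ 80 (mod 337).
Scan 18·80^i mod 337 for i = 0, 1, …:
  i=0: 18   i=1: 92   i=2: 283
Match at i=2, j=14: x = 2·19 + 14 = 52.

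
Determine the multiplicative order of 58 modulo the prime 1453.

121

The order of 58 must divide p − 1 = 1452 = 2^2 · 3 · 11^2.
Divisors: 1, 2, 3, 4, 6, 11, 12, 22, 33, 44, 66, 121, 132, 242, 363, 484, 726, 1452.
Check each in increasing order: 58^1 ≡ 58;  58^2 ≡ 458;  58^3 ≡ 410;  58^4 ≡ 532;  58^6 ≡ 1005;  58^11 ≡ 354;  58^12 ≡ 190;  58^22 ≡ 358;  58^33 ≡ 321;  58^44 ≡ 300;  58^66 ≡ 1331;  58^121 ≡ 1.
Smallest exponent giving 1 is 121.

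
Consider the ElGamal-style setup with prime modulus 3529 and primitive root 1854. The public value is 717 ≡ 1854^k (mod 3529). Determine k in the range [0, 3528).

Baby-step giant-step with m = ceil(sqrt(3528)) = 60.
Baby table (1854^j mod 3529 for j=0..59):
  0:1  1:1854  2:70  3:2736  4:1371  5:954  6:687  7:3258
  8:2213  9:2204  10:3163  11:2533  12:2612  13:860  14:2861  15:207
  16:2646  17:374  18:1712  19:1477  20:3383  21:1049  22:367  23:2850
  24:987  25:1876  26:2039  27:747  28:1570  29:2884  30:501  31:727
  32:3309  33:1484  34:2245  35:1539  36:1874  37:1860  38:607  39:3156
  40:142  41:2122  42:2882  43:322  44:587  45:1366  46:2271  47:337
  48:165  49:2416  50:963  51:3257  52:359  53:2134  54:427  55:1162
  56:1658  57:173  58:3132  59:1523
Giant step factor: 1854^(-60) ≡ 3026 (mod 3529).
Scan 717·3026^i mod 3529 for i = 0, 1, …:
  i=0: 717   i=1: 2836   i=2: 2737   i=3: 3128
  i=4: 550   i=5: 2141   i=6: 2951   i=7: 1356
  i=8: 2558   i=9: 1411     …   i=21: 90
  i=22: 607
Match at i=22, j=38: k = 22·60 + 38 = 1358.

1358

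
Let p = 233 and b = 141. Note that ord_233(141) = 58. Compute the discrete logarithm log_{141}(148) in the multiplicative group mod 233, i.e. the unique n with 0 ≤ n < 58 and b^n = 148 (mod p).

16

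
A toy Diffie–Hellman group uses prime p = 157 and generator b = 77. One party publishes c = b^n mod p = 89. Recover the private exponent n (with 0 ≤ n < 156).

136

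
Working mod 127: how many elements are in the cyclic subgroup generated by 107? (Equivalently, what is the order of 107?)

3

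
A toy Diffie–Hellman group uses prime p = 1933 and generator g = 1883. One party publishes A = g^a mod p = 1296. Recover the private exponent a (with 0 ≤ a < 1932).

1728

Baby-step giant-step with m = ceil(sqrt(1932)) = 44.
Baby table (1883^j mod 1933 for j=0..43):
  0:1  1:1883  2:567  3:645  4:611  5:378  6:430  7:1696
  8:252  9:931  10:1775  11:168  12:1265  13:539  14:112  15:199
  16:1648  17:719  18:777  19:1743  20:1768  21:518  22:1162  23:1823
  24:1634  25:1419  26:571  27:445  28:946  29:1025  30:941  31:1275
  32:39  33:1916  34:850  35:26  36:633  37:1211  38:1306  39:422
  40:163  41:1515  42:1570  43:753
Giant step factor: 1883^(-44) ≡ 1422 (mod 1933).
Scan 1296·1422^i mod 1933 for i = 0, 1, …:
  i=0: 1296   i=1: 763   i=2: 573   i=3: 1013
  i=4: 401   i=5: 1920   i=6: 844   i=7: 1708
  i=8: 928   i=9: 1310     …   i=38: 1870
  i=39: 1265
Match at i=39, j=12: a = 39·44 + 12 = 1728.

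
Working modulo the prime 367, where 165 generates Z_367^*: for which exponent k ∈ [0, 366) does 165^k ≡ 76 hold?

151

Baby-step giant-step with m = ceil(sqrt(366)) = 20.
Baby table (165^j mod 367 for j=0..19):
  0:1  1:165  2:67  3:45  4:85  5:79  6:190  7:155
  8:252  9:109  10:2  11:330  12:134  13:90  14:170  15:158
  16:13  17:310  18:137  19:218
Giant step factor: 165^(-20) ≡ 92 (mod 367).
Scan 76·92^i mod 367 for i = 0, 1, …:
  i=0: 76   i=1: 19   i=2: 280   i=3: 70
  i=4: 201   i=5: 142   i=6: 219   i=7: 330
Match at i=7, j=11: k = 7·20 + 11 = 151.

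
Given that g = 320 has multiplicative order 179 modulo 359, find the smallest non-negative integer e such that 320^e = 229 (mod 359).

41

Baby-step giant-step with m = ceil(sqrt(179)) = 14.
Baby table (320^j mod 359 for j=0..13):
  0:1  1:320  2:85  3:275  4:45  5:40  6:235  7:169
  8:230  9:5  10:164  11:66  12:298  13:225
Giant step factor: 320^(-14) ≡ 289 (mod 359).
Scan 229·289^i mod 359 for i = 0, 1, …:
  i=0: 229   i=1: 125   i=2: 225
Match at i=2, j=13: e = 2·14 + 13 = 41.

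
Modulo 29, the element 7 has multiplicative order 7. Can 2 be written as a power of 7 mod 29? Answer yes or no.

no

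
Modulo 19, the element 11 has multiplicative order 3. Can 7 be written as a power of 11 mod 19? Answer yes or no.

7 ∈ ⟨11⟩ iff 7^3 ≡ 1 (mod 19), since |⟨11⟩| = 3.
7^3 mod 19 = 1.
Since 1 = 1, 7 lies in the subgroup.

yes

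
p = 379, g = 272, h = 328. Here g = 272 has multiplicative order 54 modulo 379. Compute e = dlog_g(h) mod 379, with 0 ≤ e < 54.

Baby-step giant-step with m = ceil(sqrt(54)) = 8.
Baby table (272^j mod 379 for j=0..7):
  0:1  1:272  2:79  3:264  4:177  5:11  6:339  7:111
Giant step factor: 272^(-8) ≡ 151 (mod 379).
Scan 328·151^i mod 379 for i = 0, 1, …:
  i=0: 328   i=1: 258   i=2: 300   i=3: 199
  i=4: 108   i=5: 11
Match at i=5, j=5: e = 5·8 + 5 = 45.

45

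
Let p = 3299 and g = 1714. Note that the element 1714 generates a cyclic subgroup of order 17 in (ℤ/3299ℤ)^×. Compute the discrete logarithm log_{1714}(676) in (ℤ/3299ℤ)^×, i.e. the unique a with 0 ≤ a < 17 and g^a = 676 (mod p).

9

Successive powers of 1714 modulo 3299:
  1714^0=1  1714^1=1714  1714^2=1686  1714^3=3179  1714^4=2157  1714^5=2218
  1714^6=1204  1714^7=1781  1714^8=1059  1714^9=676
So 1714^9 ≡ 676 (mod 3299), giving a = 9.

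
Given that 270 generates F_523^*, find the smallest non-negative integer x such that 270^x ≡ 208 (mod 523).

Baby-step giant-step with m = ceil(sqrt(522)) = 23.
Baby table (270^j mod 523 for j=0..22):
  0:1  1:270  2:203  3:418  4:415  5:128  6:42  7:357
  8:158  9:297  10:171  11:146  12:195  13:350  14:360  15:445
  16:383  17:379  18:345  19:56  20:476  21:385  22:396
Giant step factor: 270^(-23) ≡ 39 (mod 523).
Scan 208·39^i mod 523 for i = 0, 1, …:
  i=0: 208   i=1: 267   i=2: 476
Match at i=2, j=20: x = 2·23 + 20 = 66.

66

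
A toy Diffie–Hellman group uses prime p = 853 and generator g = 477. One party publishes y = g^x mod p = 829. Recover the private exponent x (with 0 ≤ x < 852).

519

Baby-step giant-step with m = ceil(sqrt(852)) = 30.
Baby table (477^j mod 853 for j=0..29):
  0:1  1:477  2:631  3:731  4:663  5:641  6:383  7:149
  8:274  9:189  10:588  11:692  12:826  13:769  14:23  15:735
  16:12  17:606  18:748  19:242  20:279  21:15  22:331  23:82
  24:729  25:562  26:232  27:627  28:529  29:698
Giant step factor: 477^(-30) ≡ 34 (mod 853).
Scan 829·34^i mod 853 for i = 0, 1, …:
  i=0: 829   i=1: 37   i=2: 405   i=3: 122
  i=4: 736   i=5: 287   i=6: 375   i=7: 808
  i=8: 176   i=9: 13     …   i=16: 131
  i=17: 189
Match at i=17, j=9: x = 17·30 + 9 = 519.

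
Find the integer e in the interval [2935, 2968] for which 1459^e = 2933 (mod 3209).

Compute 1459^2935 mod 3209 = 2544, then multiply by 1459 repeatedly:
  1459^2935=2544  1459^2936=2092  1459^2937=469  1459^2938=754  1459^2939=2608
  1459^2940=2407  1459^2941=1167  1459^2942=1883  1459^2943=393  1459^2944=2185
  1459^2945=1378  1459^2946=1668  1459^2947=1190  1459^2948=141  1459^2949=343
  1459^2950=3042  1459^2951=231  1459^2952=84  1459^2953=614  1459^2954=515
  1459^2955=479  1459^2956=2508  1459^2957=912  1459^2958=2082  1459^2959=1924
  1459^2960=2450  1459^2961=2933
Found 2933 at exponent 2961.

2961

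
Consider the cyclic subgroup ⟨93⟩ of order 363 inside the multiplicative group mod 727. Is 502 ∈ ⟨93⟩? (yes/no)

no

502 ∈ ⟨93⟩ iff 502^363 ≡ 1 (mod 727), since |⟨93⟩| = 363.
502^363 mod 727 = 726.
Since 726 ≠ 1, 502 does not lie in the subgroup.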